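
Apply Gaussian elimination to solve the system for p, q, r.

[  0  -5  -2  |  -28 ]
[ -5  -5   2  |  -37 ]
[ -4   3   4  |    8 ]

(5, 4, 4)

Forward elimination on [A|b]:
R1 <-> R2   (pivot in column 1 was zero)
[ -5  -5   2  -37 ]
[  0  -5  -2  -28 ]
[ -4   3   4    8 ]
R3 <- R3 - (4/5)*R1:  [     0      7   12/5  188/5 ]
R3 <- R3 - (-7/5)*R2:  [    0     0  -2/5  -8/5 ]
Row echelon form:
[ -5  -5     2  |   -37 ]
[  0  -5    -2  |   -28 ]
[  0   0  -2/5  |  -8/5 ]
Back-substitution:
r = (-8/5) / (-2/5) = 4
q = (-28 - (-2)*(4)) / -5 = 4
p = (-37 - (-5)*(4) - (2)*(4)) / -5 = 5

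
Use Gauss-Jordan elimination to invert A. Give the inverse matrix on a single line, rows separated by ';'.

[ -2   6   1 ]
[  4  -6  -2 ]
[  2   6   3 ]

Gauss-Jordan on [A | I]:
R1 <- (1/-2)*R1:  [    1    -3  -1/2  |  -1/2     0     0 ]
R2 <- R2 - (4)*R1:  [ 0  6  0  |  2  1  0 ]
R3 <- R3 - (2)*R1:  [  0  12   4  |   1   0   1 ]
R2 <- (1/6)*R2:  [   0    1    0  |  1/3  1/6    0 ]
R1 <- R1 - (-3)*R2:  [    1     0  -1/2  |   1/2   1/2     0 ]
R3 <- R3 - (12)*R2:  [  0   0   4  |  -3  -2   1 ]
R3 <- (1/4)*R3:  [    0     0     1  |  -3/4  -1/2   1/4 ]
R1 <- R1 - (-1/2)*R3:  [   1    0    0  |  1/8  1/4  1/8 ]
Right block of [I | A^{-1}] is the inverse:
[  1/8   1/4  1/8 ]
[  1/3   1/6    0 ]
[ -3/4  -1/2  1/4 ]

inverse = [1/8 1/4 1/8; 1/3 1/6 0; -3/4 -1/2 1/4]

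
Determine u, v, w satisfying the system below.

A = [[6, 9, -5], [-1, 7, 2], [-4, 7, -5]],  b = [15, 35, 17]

(-1, 4, 3)

Forward elimination on [A|b]:
R2 <- R2 - (-1/6)*R1:  [    0  17/2   7/6  75/2 ]
R3 <- R3 - (-2/3)*R1:  [     0     13  -25/3     27 ]
R3 <- R3 - (26/17)*R2:  [       0        0  -172/17  -516/17 ]
Row echelon form:
[ 6     9       -5  |       15 ]
[ 0  17/2      7/6  |     75/2 ]
[ 0     0  -172/17  |  -516/17 ]
Back-substitution:
w = (-516/17) / (-172/17) = 3
v = (75/2 - (7/6)*(3)) / (17/2) = 4
u = (15 - (9)*(4) - (-5)*(3)) / 6 = -1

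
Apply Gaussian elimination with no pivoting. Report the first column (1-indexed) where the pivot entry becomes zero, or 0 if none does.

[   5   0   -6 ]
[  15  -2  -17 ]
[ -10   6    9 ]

Naive forward elimination:
R2 <- R2 - (3)*R1:  [  0  -2   1 ]
R3 <- R3 - (-2)*R1:  [  0   6  -3 ]
R3 <- R3 - (-3)*R2:  [ 0  0  0 ]
Matrix at this point:
[ 5   0  -6 ]
[ 0  -2   1 ]
[ 0   0   0 ]
Pivot entry (3,3) in the last row is zero and there are no rows below to swap with -> zero pivot in column 3 (A is singular).

first zero-pivot column = 3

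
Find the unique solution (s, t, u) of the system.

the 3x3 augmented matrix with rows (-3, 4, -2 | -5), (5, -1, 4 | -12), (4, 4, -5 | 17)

Forward elimination on [A|b]:
R2 <- R2 - (-5/3)*R1:  [     0   17/3    2/3  -61/3 ]
R3 <- R3 - (-4/3)*R1:  [     0   28/3  -23/3   31/3 ]
R3 <- R3 - (28/17)*R2:  [       0        0  -149/17   745/17 ]
Row echelon form:
[ -3     4       -2  |      -5 ]
[  0  17/3      2/3  |   -61/3 ]
[  0     0  -149/17  |  745/17 ]
Back-substitution:
u = (745/17) / (-149/17) = -5
t = (-61/3 - (2/3)*(-5)) / (17/3) = -3
s = (-5 - (4)*(-3) - (-2)*(-5)) / -3 = 1

(1, -3, -5)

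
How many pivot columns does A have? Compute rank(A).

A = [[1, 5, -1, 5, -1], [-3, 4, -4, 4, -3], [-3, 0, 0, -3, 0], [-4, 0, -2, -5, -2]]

rank(A) = 4

Row reduction:
R2 <- R2 - (-3)*R1:  [  0  19  -7  19  -6 ]
R3 <- R3 - (-3)*R1:  [  0  15  -3  12  -3 ]
R4 <- R4 - (-4)*R1:  [  0  20  -6  15  -6 ]
R3 <- R3 - (15/19)*R2:  [     0      0  48/19     -3  33/19 ]
R4 <- R4 - (20/19)*R2:  [     0      0  26/19     -5   6/19 ]
R4 <- R4 - (13/24)*R3:  [     0      0      0  -27/8   -5/8 ]
Row echelon form:
[ 1   5     -1      5     -1 ]
[ 0  19     -7     19     -6 ]
[ 0   0  48/19     -3  33/19 ]
[ 0   0      0  -27/8   -5/8 ]
Nonzero rows / pivot columns: 4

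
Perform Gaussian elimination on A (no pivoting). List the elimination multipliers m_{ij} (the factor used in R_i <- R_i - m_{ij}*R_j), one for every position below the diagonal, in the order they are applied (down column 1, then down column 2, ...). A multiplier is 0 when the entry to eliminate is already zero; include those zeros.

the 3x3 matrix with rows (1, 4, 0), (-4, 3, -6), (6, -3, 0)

multipliers: -4, 6, -27/19

Forward elimination:
R2 <- R2 - (-4)*R1:  [  0  19  -6 ]
R3 <- R3 - (6)*R1:  [   0  -27    0 ]
R3 <- R3 - (-27/19)*R2:  [       0        0  -162/19 ]
Multipliers (in order of application): m_{21} = -4, m_{31} = 6, m_{32} = -27/19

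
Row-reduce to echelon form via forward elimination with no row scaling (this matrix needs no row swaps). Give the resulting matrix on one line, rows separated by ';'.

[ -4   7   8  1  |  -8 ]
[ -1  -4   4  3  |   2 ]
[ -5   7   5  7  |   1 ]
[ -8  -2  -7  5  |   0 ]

REF = [-4 7 8 1 -8; 0 -23/4 2 11/4 4; 0 0 -129/23 113/23 225/23; 0 0 0 -1276/43 -1933/43]

Forward elimination:
R2 <- R2 - (1/4)*R1:  [     0  -23/4      2   11/4      4 ]
R3 <- R3 - (5/4)*R1:  [    0  -7/4    -5  23/4    11 ]
R4 <- R4 - (2)*R1:  [   0  -16  -23    3   16 ]
R3 <- R3 - (7/23)*R2:  [       0        0  -129/23   113/23   225/23 ]
R4 <- R4 - (64/23)*R2:  [       0        0  -657/23  -107/23   112/23 ]
R4 <- R4 - (219/43)*R3:  [        0         0         0  -1276/43  -1933/43 ]
Row echelon form:
[ -4      7        8         1  |        -8 ]
[  0  -23/4        2      11/4  |         4 ]
[  0      0  -129/23    113/23  |    225/23 ]
[  0      0        0  -1276/43  |  -1933/43 ]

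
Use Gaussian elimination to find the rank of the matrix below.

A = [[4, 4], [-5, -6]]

rank(A) = 2

Row reduction:
R2 <- R2 - (-5/4)*R1:  [  0  -1 ]
Row echelon form:
[ 4   4 ]
[ 0  -1 ]
Nonzero rows / pivot columns: 2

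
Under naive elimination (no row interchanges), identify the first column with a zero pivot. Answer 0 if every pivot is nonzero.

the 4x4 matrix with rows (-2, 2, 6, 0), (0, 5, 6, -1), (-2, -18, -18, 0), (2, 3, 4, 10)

first zero-pivot column = 3

Naive forward elimination:
R3 <- R3 - (1)*R1:  [   0  -20  -24    0 ]
R4 <- R4 - (-1)*R1:  [  0   5  10  10 ]
R3 <- R3 - (-4)*R2:  [  0   0   0  -4 ]
R4 <- R4 - (1)*R2:  [  0   0   4  11 ]
Matrix at this point:
[ -2  2  6   0 ]
[  0  5  6  -1 ]
[  0  0  0  -4 ]
[  0  0  4  11 ]
Pivot entry (3,3) is zero but row 4 has 4 in column 3 -> naive elimination stops; a row interchange (e.g. R3 <-> R4) would be required here.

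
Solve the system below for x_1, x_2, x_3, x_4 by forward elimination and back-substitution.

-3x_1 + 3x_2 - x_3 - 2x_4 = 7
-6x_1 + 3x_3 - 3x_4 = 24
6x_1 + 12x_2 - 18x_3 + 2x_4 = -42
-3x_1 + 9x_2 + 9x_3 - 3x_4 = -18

Forward elimination on [A|b]:
R2 <- R2 - (2)*R1:  [  0  -6   5   1  10 ]
R3 <- R3 - (-2)*R1:  [   0   18  -20   -2  -28 ]
R4 <- R4 - (1)*R1:  [   0    6   10   -1  -25 ]
R3 <- R3 - (-3)*R2:  [  0   0  -5   1   2 ]
R4 <- R4 - (-1)*R2:  [   0    0   15    0  -15 ]
R4 <- R4 - (-3)*R3:  [  0   0   0   3  -9 ]
Row echelon form:
[ -3   3  -1  -2  |   7 ]
[  0  -6   5   1  |  10 ]
[  0   0  -5   1  |   2 ]
[  0   0   0   3  |  -9 ]
Back-substitution:
x_4 = (-9) / 3 = -3
x_3 = (2 - (1)*(-3)) / -5 = -1
x_2 = (10 - (5)*(-1) - (1)*(-3)) / -6 = -3
x_1 = (7 - (3)*(-3) - (-1)*(-1) - (-2)*(-3)) / -3 = -3

(-3, -3, -1, -3)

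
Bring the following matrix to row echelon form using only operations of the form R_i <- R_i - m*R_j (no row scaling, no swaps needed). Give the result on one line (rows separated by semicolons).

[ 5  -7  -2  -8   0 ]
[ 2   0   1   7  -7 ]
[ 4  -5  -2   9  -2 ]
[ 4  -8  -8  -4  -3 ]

REF = [5 -7 -2 -8 0; 0 14/5 9/5 51/5 -7; 0 0 -11/14 185/14 -1/2; 0 0 0 -776/11 -65/11]

Forward elimination:
R2 <- R2 - (2/5)*R1:  [    0  14/5   9/5  51/5    -7 ]
R3 <- R3 - (4/5)*R1:  [    0   3/5  -2/5  77/5    -2 ]
R4 <- R4 - (4/5)*R1:  [     0  -12/5  -32/5   12/5     -3 ]
R3 <- R3 - (3/14)*R2:  [      0       0  -11/14  185/14    -1/2 ]
R4 <- R4 - (-6/7)*R2:  [     0      0  -34/7   78/7     -9 ]
R4 <- R4 - (68/11)*R3:  [       0        0        0  -776/11   -65/11 ]
Row echelon form:
[ 5    -7      -2       -8       0 ]
[ 0  14/5     9/5     51/5      -7 ]
[ 0     0  -11/14   185/14    -1/2 ]
[ 0     0       0  -776/11  -65/11 ]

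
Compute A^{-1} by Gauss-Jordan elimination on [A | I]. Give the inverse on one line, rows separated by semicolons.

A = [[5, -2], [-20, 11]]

inverse = [11/15 2/15; 4/3 1/3]

Gauss-Jordan on [A | I]:
R1 <- (1/5)*R1:  [    1  -2/5  |   1/5     0 ]
R2 <- R2 - (-20)*R1:  [ 0  3  |  4  1 ]
R2 <- (1/3)*R2:  [   0    1  |  4/3  1/3 ]
R1 <- R1 - (-2/5)*R2:  [     1      0  |  11/15   2/15 ]
Right block of [I | A^{-1}] is the inverse:
[ 11/15  2/15 ]
[   4/3   1/3 ]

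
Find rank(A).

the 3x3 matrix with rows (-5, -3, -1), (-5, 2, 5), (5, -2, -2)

Row reduction:
R2 <- R2 - (1)*R1:  [ 0  5  6 ]
R3 <- R3 - (-1)*R1:  [  0  -5  -3 ]
R3 <- R3 - (-1)*R2:  [ 0  0  3 ]
Row echelon form:
[ -5  -3  -1 ]
[  0   5   6 ]
[  0   0   3 ]
Nonzero rows / pivot columns: 3

rank(A) = 3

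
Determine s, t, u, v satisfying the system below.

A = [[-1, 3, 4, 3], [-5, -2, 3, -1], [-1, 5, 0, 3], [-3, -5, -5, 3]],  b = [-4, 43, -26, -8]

(-4, -3, 4, -5)

Forward elimination on [A|b]:
R2 <- R2 - (5)*R1:  [   0  -17  -17  -16   63 ]
R3 <- R3 - (1)*R1:  [   0    2   -4    0  -22 ]
R4 <- R4 - (3)*R1:  [   0  -14  -17   -6    4 ]
R3 <- R3 - (-2/17)*R2:  [       0        0       -6   -32/17  -248/17 ]
R4 <- R4 - (14/17)*R2:  [       0        0       -3   122/17  -814/17 ]
R4 <- R4 - (1/2)*R3:  [       0        0        0   138/17  -690/17 ]
Row echelon form:
[ -1    3    4       3  |       -4 ]
[  0  -17  -17     -16  |       63 ]
[  0    0   -6  -32/17  |  -248/17 ]
[  0    0    0  138/17  |  -690/17 ]
Back-substitution:
v = (-690/17) / (138/17) = -5
u = (-248/17 - (-32/17)*(-5)) / -6 = 4
t = (63 - (-17)*(4) - (-16)*(-5)) / -17 = -3
s = (-4 - (3)*(-3) - (4)*(4) - (3)*(-5)) / -1 = -4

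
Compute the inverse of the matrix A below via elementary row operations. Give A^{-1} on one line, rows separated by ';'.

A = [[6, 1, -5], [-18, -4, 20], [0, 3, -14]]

Gauss-Jordan on [A | I]:
R1 <- (1/6)*R1:  [    1   1/6  -5/6  |   1/6     0     0 ]
R2 <- R2 - (-18)*R1:  [  0  -1   5  |   3   1   0 ]
R2 <- (1/-1)*R2:  [  0   1  -5  |  -3  -1   0 ]
R1 <- R1 - (1/6)*R2:  [   1    0    0  |  2/3  1/6    0 ]
R3 <- R3 - (3)*R2:  [ 0  0  1  |  9  3  1 ]
R2 <- R2 - (-5)*R3:  [  0   1   0  |  42  14   5 ]
Right block of [I | A^{-1}] is the inverse:
[ 2/3  1/6  0 ]
[  42   14  5 ]
[   9    3  1 ]

inverse = [2/3 1/6 0; 42 14 5; 9 3 1]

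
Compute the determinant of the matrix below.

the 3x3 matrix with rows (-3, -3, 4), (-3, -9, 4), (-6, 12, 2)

det(A) = -108

Forward elimination:
R2 <- R2 - (1)*R1:  [  0  -6   0 ]
R3 <- R3 - (2)*R1:  [  0  18  -6 ]
R3 <- R3 - (-3)*R2:  [  0   0  -6 ]
Upper-triangular form:
[ -3  -3   4 ]
[  0  -6   0 ]
[  0   0  -6 ]
det(A) = (-1)^0 * (-3) * (-6) * (-6) = -108  (0 row swaps -> sign +1)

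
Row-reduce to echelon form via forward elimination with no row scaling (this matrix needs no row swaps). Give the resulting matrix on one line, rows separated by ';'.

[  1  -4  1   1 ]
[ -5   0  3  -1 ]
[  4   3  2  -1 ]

REF = [1 -4 1 1; 0 -20 8 4; 0 0 28/5 -6/5]

Forward elimination:
R2 <- R2 - (-5)*R1:  [   0  -20    8    4 ]
R3 <- R3 - (4)*R1:  [  0  19  -2  -5 ]
R3 <- R3 - (-19/20)*R2:  [    0     0  28/5  -6/5 ]
Row echelon form:
[ 1   -4     1     1 ]
[ 0  -20     8     4 ]
[ 0    0  28/5  -6/5 ]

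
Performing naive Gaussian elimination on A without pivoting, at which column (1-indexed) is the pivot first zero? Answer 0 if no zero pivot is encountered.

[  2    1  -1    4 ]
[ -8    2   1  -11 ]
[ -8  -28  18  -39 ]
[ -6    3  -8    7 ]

Naive forward elimination:
R2 <- R2 - (-4)*R1:  [  0   6  -3   5 ]
R3 <- R3 - (-4)*R1:  [   0  -24   14  -23 ]
R4 <- R4 - (-3)*R1:  [   0    6  -11   19 ]
R3 <- R3 - (-4)*R2:  [  0   0   2  -3 ]
R4 <- R4 - (1)*R2:  [  0   0  -8  14 ]
R4 <- R4 - (-4)*R3:  [ 0  0  0  2 ]
All pivots nonzero; naive elimination completes without hitting a zero pivot.

first zero-pivot column = 0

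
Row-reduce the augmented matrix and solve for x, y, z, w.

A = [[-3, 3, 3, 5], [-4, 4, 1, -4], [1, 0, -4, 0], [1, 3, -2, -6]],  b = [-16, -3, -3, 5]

Forward elimination on [A|b]:
R2 <- R2 - (4/3)*R1:  [     0      0     -3  -32/3   55/3 ]
R3 <- R3 - (-1/3)*R1:  [     0      1     -3    5/3  -25/3 ]
R4 <- R4 - (-1/3)*R1:  [     0      4     -1  -13/3   -1/3 ]
R2 <-> R3   (pivot in column 2 was zero)
[ -3  3   3      5    -16 ]
[  0  1  -3    5/3  -25/3 ]
[  0  0  -3  -32/3   55/3 ]
[  0  4  -1  -13/3   -1/3 ]
R4 <- R4 - (4)*R2:  [   0    0   11  -11   33 ]
R4 <- R4 - (-11/3)*R3:  [      0       0       0  -451/9   902/9 ]
Row echelon form:
[ -3  3   3       5  |    -16 ]
[  0  1  -3     5/3  |  -25/3 ]
[  0  0  -3   -32/3  |   55/3 ]
[  0  0   0  -451/9  |  902/9 ]
Back-substitution:
w = (902/9) / (-451/9) = -2
z = (55/3 - (-32/3)*(-2)) / -3 = 1
y = (-25/3 - (-3)*(1) - (5/3)*(-2)) / 1 = -2
x = (-16 - (3)*(-2) - (3)*(1) - (5)*(-2)) / -3 = 1

(1, -2, 1, -2)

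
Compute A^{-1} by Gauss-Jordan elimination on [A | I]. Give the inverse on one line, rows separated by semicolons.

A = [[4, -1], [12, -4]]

Gauss-Jordan on [A | I]:
R1 <- (1/4)*R1:  [    1  -1/4  |   1/4     0 ]
R2 <- R2 - (12)*R1:  [  0  -1  |  -3   1 ]
R2 <- (1/-1)*R2:  [  0   1  |   3  -1 ]
R1 <- R1 - (-1/4)*R2:  [    1     0  |     1  -1/4 ]
Right block of [I | A^{-1}] is the inverse:
[ 1  -1/4 ]
[ 3    -1 ]

inverse = [1 -1/4; 3 -1]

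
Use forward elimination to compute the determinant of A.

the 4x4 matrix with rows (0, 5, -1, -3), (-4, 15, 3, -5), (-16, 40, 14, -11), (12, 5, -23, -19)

det(A) = -80

Forward elimination:
R1 <-> R2   (pivot in column 1 was zero)
[  -4  15    3   -5 ]
[   0   5   -1   -3 ]
[ -16  40   14  -11 ]
[  12   5  -23  -19 ]
R3 <- R3 - (4)*R1:  [   0  -20    2    9 ]
R4 <- R4 - (-3)*R1:  [   0   50  -14  -34 ]
R3 <- R3 - (-4)*R2:  [  0   0  -2  -3 ]
R4 <- R4 - (10)*R2:  [  0   0  -4  -4 ]
R4 <- R4 - (2)*R3:  [ 0  0  0  2 ]
Upper-triangular form:
[ -4  15   3  -5 ]
[  0   5  -1  -3 ]
[  0   0  -2  -3 ]
[  0   0   0   2 ]
det(A) = (-1)^1 * (-4) * (5) * (-2) * (2) = -80  (1 row swap -> sign -1)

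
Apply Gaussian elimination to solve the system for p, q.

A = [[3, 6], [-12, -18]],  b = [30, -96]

(2, 4)

Forward elimination on [A|b]:
R2 <- R2 - (-4)*R1:  [  0   6  24 ]
Row echelon form:
[ 3  6  |  30 ]
[ 0  6  |  24 ]
Back-substitution:
q = (24) / 6 = 4
p = (30 - (6)*(4)) / 3 = 2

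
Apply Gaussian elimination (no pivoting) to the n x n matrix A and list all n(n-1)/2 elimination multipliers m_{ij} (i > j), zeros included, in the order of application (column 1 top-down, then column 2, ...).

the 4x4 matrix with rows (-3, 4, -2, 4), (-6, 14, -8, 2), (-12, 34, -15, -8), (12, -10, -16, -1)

multipliers: 2, 4, -4, 3, 1, -4

Forward elimination:
R2 <- R2 - (2)*R1:  [  0   6  -4  -6 ]
R3 <- R3 - (4)*R1:  [   0   18   -7  -24 ]
R4 <- R4 - (-4)*R1:  [   0    6  -24   15 ]
R3 <- R3 - (3)*R2:  [  0   0   5  -6 ]
R4 <- R4 - (1)*R2:  [   0    0  -20   21 ]
R4 <- R4 - (-4)*R3:  [  0   0   0  -3 ]
Multipliers (in order of application): m_{21} = 2, m_{31} = 4, m_{41} = -4, m_{32} = 3, m_{42} = 1, m_{43} = -4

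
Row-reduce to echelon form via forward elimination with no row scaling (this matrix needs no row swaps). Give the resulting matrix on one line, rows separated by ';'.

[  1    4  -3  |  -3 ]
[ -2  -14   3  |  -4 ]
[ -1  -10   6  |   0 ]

REF = [1 4 -3 -3; 0 -6 -3 -10; 0 0 6 7]

Forward elimination:
R2 <- R2 - (-2)*R1:  [   0   -6   -3  -10 ]
R3 <- R3 - (-1)*R1:  [  0  -6   3  -3 ]
R3 <- R3 - (1)*R2:  [ 0  0  6  7 ]
Row echelon form:
[ 1   4  -3  |   -3 ]
[ 0  -6  -3  |  -10 ]
[ 0   0   6  |    7 ]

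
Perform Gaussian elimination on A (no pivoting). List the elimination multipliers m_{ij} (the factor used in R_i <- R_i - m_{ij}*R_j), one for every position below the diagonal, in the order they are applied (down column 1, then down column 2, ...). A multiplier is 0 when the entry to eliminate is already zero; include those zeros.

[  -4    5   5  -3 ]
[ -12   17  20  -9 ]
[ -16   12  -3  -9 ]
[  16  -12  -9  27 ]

Forward elimination:
R2 <- R2 - (3)*R1:  [ 0  2  5  0 ]
R3 <- R3 - (4)*R1:  [   0   -8  -23    3 ]
R4 <- R4 - (-4)*R1:  [  0   8  11  15 ]
R3 <- R3 - (-4)*R2:  [  0   0  -3   3 ]
R4 <- R4 - (4)*R2:  [  0   0  -9  15 ]
R4 <- R4 - (3)*R3:  [ 0  0  0  6 ]
Multipliers (in order of application): m_{21} = 3, m_{31} = 4, m_{41} = -4, m_{32} = -4, m_{42} = 4, m_{43} = 3

multipliers: 3, 4, -4, -4, 4, 3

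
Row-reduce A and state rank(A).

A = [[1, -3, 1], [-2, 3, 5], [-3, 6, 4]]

rank(A) = 2

Row reduction:
R2 <- R2 - (-2)*R1:  [  0  -3   7 ]
R3 <- R3 - (-3)*R1:  [  0  -3   7 ]
R3 <- R3 - (1)*R2:  [ 0  0  0 ]
Row echelon form:
[ 1  -3  1 ]
[ 0  -3  7 ]
[ 0   0  0 ]
Nonzero rows / pivot columns: 2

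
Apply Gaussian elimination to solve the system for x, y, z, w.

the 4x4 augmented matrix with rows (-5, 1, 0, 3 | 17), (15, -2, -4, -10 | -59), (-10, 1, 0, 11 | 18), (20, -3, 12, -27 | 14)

Forward elimination on [A|b]:
R2 <- R2 - (-3)*R1:  [  0   1  -4  -1  -8 ]
R3 <- R3 - (2)*R1:  [   0   -1    0    5  -16 ]
R4 <- R4 - (-4)*R1:  [   0    1   12  -15   82 ]
R3 <- R3 - (-1)*R2:  [   0    0   -4    4  -24 ]
R4 <- R4 - (1)*R2:  [   0    0   16  -14   90 ]
R4 <- R4 - (-4)*R3:  [  0   0   0   2  -6 ]
Row echelon form:
[ -5  1   0   3  |   17 ]
[  0  1  -4  -1  |   -8 ]
[  0  0  -4   4  |  -24 ]
[  0  0   0   2  |   -6 ]
Back-substitution:
w = (-6) / 2 = -3
z = (-24 - (4)*(-3)) / -4 = 3
y = (-8 - (-4)*(3) - (-1)*(-3)) / 1 = 1
x = (17 - (1)*(1) - (3)*(-3)) / -5 = -5

(-5, 1, 3, -3)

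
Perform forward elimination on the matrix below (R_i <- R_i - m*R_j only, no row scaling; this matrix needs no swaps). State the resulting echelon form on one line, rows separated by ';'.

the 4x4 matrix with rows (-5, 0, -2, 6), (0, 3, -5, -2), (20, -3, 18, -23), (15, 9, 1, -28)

Forward elimination:
R3 <- R3 - (-4)*R1:  [  0  -3  10   1 ]
R4 <- R4 - (-3)*R1:  [   0    9   -5  -10 ]
R3 <- R3 - (-1)*R2:  [  0   0   5  -1 ]
R4 <- R4 - (3)*R2:  [  0   0  10  -4 ]
R4 <- R4 - (2)*R3:  [  0   0   0  -2 ]
Row echelon form:
[ -5  0  -2   6 ]
[  0  3  -5  -2 ]
[  0  0   5  -1 ]
[  0  0   0  -2 ]

REF = [-5 0 -2 6; 0 3 -5 -2; 0 0 5 -1; 0 0 0 -2]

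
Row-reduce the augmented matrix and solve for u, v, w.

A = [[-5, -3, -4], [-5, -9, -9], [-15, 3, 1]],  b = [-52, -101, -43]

Forward elimination on [A|b]:
R2 <- R2 - (1)*R1:  [   0   -6   -5  -49 ]
R3 <- R3 - (3)*R1:  [   0   12   13  113 ]
R3 <- R3 - (-2)*R2:  [  0   0   3  15 ]
Row echelon form:
[ -5  -3  -4  |  -52 ]
[  0  -6  -5  |  -49 ]
[  0   0   3  |   15 ]
Back-substitution:
w = (15) / 3 = 5
v = (-49 - (-5)*(5)) / -6 = 4
u = (-52 - (-3)*(4) - (-4)*(5)) / -5 = 4

(4, 4, 5)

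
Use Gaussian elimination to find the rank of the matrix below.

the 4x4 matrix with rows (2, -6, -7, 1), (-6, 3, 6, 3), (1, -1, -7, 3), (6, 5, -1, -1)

Row reduction:
R2 <- R2 - (-3)*R1:  [   0  -15  -15    6 ]
R3 <- R3 - (1/2)*R1:  [    0     2  -7/2   5/2 ]
R4 <- R4 - (3)*R1:  [  0  23  20  -4 ]
R3 <- R3 - (-2/15)*R2:  [     0      0  -11/2  33/10 ]
R4 <- R4 - (-23/15)*R2:  [    0     0    -3  26/5 ]
R4 <- R4 - (6/11)*R3:  [    0     0     0  17/5 ]
Row echelon form:
[ 2   -6     -7      1 ]
[ 0  -15    -15      6 ]
[ 0    0  -11/2  33/10 ]
[ 0    0      0   17/5 ]
Nonzero rows / pivot columns: 4

rank(A) = 4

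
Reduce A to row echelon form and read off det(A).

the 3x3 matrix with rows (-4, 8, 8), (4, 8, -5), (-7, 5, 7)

Forward elimination:
R2 <- R2 - (-1)*R1:  [  0  16   3 ]
R3 <- R3 - (7/4)*R1:  [  0  -9  -7 ]
R3 <- R3 - (-9/16)*R2:  [      0       0  -85/16 ]
Upper-triangular form:
[ -4   8       8 ]
[  0  16       3 ]
[  0   0  -85/16 ]
det(A) = (-1)^0 * (-4) * (16) * (-85/16) = 340  (0 row swaps -> sign +1)

det(A) = 340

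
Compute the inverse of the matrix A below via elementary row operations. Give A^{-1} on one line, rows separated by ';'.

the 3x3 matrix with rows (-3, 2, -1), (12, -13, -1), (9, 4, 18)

Gauss-Jordan on [A | I]:
R1 <- (1/-3)*R1:  [    1  -2/3   1/3  |  -1/3     0     0 ]
R2 <- R2 - (12)*R1:  [  0  -5  -5  |   4   1   0 ]
R3 <- R3 - (9)*R1:  [  0  10  15  |   3   0   1 ]
R2 <- (1/-5)*R2:  [    0     1     1  |  -4/5  -1/5     0 ]
R1 <- R1 - (-2/3)*R2:  [      1       0       1  |  -13/15   -2/15       0 ]
R3 <- R3 - (10)*R2:  [  0   0   5  |  11   2   1 ]
R3 <- (1/5)*R3:  [    0     0     1  |  11/5   2/5   1/5 ]
R1 <- R1 - (1)*R3:  [      1       0       0  |  -46/15   -8/15    -1/5 ]
R2 <- R2 - (1)*R3:  [    0     1     0  |    -3  -3/5  -1/5 ]
Right block of [I | A^{-1}] is the inverse:
[ -46/15  -8/15  -1/5 ]
[     -3   -3/5  -1/5 ]
[   11/5    2/5   1/5 ]

inverse = [-46/15 -8/15 -1/5; -3 -3/5 -1/5; 11/5 2/5 1/5]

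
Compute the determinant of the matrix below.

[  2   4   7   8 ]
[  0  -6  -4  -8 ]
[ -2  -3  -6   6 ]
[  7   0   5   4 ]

det(A) = -1524

Forward elimination:
R3 <- R3 - (-1)*R1:  [  0   1   1  14 ]
R4 <- R4 - (7/2)*R1:  [     0    -14  -39/2    -24 ]
R3 <- R3 - (-1/6)*R2:  [    0     0   1/3  38/3 ]
R4 <- R4 - (7/3)*R2:  [     0      0  -61/6  -16/3 ]
R4 <- R4 - (-61/2)*R3:  [   0    0    0  381 ]
Upper-triangular form:
[ 2   4    7     8 ]
[ 0  -6   -4    -8 ]
[ 0   0  1/3  38/3 ]
[ 0   0    0   381 ]
det(A) = (-1)^0 * (2) * (-6) * (1/3) * (381) = -1524  (0 row swaps -> sign +1)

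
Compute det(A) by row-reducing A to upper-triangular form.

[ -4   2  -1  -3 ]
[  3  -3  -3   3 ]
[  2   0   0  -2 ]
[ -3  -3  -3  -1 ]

det(A) = 180

Forward elimination:
R2 <- R2 - (-3/4)*R1:  [     0   -3/2  -15/4    3/4 ]
R3 <- R3 - (-1/2)*R1:  [    0     1  -1/2  -7/2 ]
R4 <- R4 - (3/4)*R1:  [    0  -9/2  -9/4   5/4 ]
R3 <- R3 - (-2/3)*R2:  [  0   0  -3  -3 ]
R4 <- R4 - (3)*R2:  [  0   0   9  -1 ]
R4 <- R4 - (-3)*R3:  [   0    0    0  -10 ]
Upper-triangular form:
[ -4     2     -1   -3 ]
[  0  -3/2  -15/4  3/4 ]
[  0     0     -3   -3 ]
[  0     0      0  -10 ]
det(A) = (-1)^0 * (-4) * (-3/2) * (-3) * (-10) = 180  (0 row swaps -> sign +1)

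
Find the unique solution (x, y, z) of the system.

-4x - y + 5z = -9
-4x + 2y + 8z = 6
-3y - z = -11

Forward elimination on [A|b]:
R2 <- R2 - (1)*R1:  [  0   3   3  15 ]
R3 <- R3 - (-1)*R2:  [ 0  0  2  4 ]
Row echelon form:
[ -4  -1  5  |  -9 ]
[  0   3  3  |  15 ]
[  0   0  2  |   4 ]
Back-substitution:
z = (4) / 2 = 2
y = (15 - (3)*(2)) / 3 = 3
x = (-9 - (-1)*(3) - (5)*(2)) / -4 = 4

(4, 3, 2)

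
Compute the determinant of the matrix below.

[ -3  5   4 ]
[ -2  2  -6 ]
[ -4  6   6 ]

Forward elimination:
R2 <- R2 - (2/3)*R1:  [     0   -4/3  -26/3 ]
R3 <- R3 - (4/3)*R1:  [    0  -2/3   2/3 ]
R3 <- R3 - (1/2)*R2:  [ 0  0  5 ]
Upper-triangular form:
[ -3     5      4 ]
[  0  -4/3  -26/3 ]
[  0     0      5 ]
det(A) = (-1)^0 * (-3) * (-4/3) * (5) = 20  (0 row swaps -> sign +1)

det(A) = 20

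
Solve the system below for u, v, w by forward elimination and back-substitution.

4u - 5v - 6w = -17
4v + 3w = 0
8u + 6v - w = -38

(-2, -3, 4)

Forward elimination on [A|b]:
R3 <- R3 - (2)*R1:  [  0  16  11  -4 ]
R3 <- R3 - (4)*R2:  [  0   0  -1  -4 ]
Row echelon form:
[ 4  -5  -6  |  -17 ]
[ 0   4   3  |    0 ]
[ 0   0  -1  |   -4 ]
Back-substitution:
w = (-4) / -1 = 4
v = (0 - (3)*(4)) / 4 = -3
u = (-17 - (-5)*(-3) - (-6)*(4)) / 4 = -2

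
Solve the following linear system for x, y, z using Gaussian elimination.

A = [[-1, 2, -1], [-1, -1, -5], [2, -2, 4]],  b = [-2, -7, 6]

(-2, -1, 2)

Forward elimination on [A|b]:
R2 <- R2 - (1)*R1:  [  0  -3  -4  -5 ]
R3 <- R3 - (-2)*R1:  [ 0  2  2  2 ]
R3 <- R3 - (-2/3)*R2:  [    0     0  -2/3  -4/3 ]
Row echelon form:
[ -1   2    -1  |    -2 ]
[  0  -3    -4  |    -5 ]
[  0   0  -2/3  |  -4/3 ]
Back-substitution:
z = (-4/3) / (-2/3) = 2
y = (-5 - (-4)*(2)) / -3 = -1
x = (-2 - (2)*(-1) - (-1)*(2)) / -1 = -2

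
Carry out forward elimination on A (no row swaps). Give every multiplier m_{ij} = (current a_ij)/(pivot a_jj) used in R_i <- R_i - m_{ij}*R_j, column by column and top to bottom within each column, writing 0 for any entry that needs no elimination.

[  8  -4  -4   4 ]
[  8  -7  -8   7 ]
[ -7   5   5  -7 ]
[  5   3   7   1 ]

multipliers: 1, -7/8, 5/8, -1/2, -11/6, -13/3

Forward elimination:
R2 <- R2 - (1)*R1:  [  0  -3  -4   3 ]
R3 <- R3 - (-7/8)*R1:  [    0   3/2   3/2  -7/2 ]
R4 <- R4 - (5/8)*R1:  [    0  11/2  19/2  -3/2 ]
R3 <- R3 - (-1/2)*R2:  [    0     0  -1/2    -2 ]
R4 <- R4 - (-11/6)*R2:  [    0     0  13/6     4 ]
R4 <- R4 - (-13/3)*R3:  [     0      0      0  -14/3 ]
Multipliers (in order of application): m_{21} = 1, m_{31} = -7/8, m_{41} = 5/8, m_{32} = -1/2, m_{42} = -11/6, m_{43} = -13/3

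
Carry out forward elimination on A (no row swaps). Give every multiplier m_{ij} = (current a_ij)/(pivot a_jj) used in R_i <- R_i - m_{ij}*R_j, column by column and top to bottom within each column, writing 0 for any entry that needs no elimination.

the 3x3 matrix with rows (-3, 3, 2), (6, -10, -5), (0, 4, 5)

multipliers: -2, 0, -1

Forward elimination:
R2 <- R2 - (-2)*R1:  [  0  -4  -1 ]
R3: entry in column 1 is already 0 -> m_{31} = 0 (no row operation needed)
R3 <- R3 - (-1)*R2:  [ 0  0  4 ]
Multipliers (in order of application): m_{21} = -2, m_{31} = 0, m_{32} = -1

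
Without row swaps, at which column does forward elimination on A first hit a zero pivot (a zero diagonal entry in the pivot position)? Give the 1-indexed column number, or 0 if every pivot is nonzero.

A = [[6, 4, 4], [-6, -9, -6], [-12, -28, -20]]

first zero-pivot column = 0

Naive forward elimination:
R2 <- R2 - (-1)*R1:  [  0  -5  -2 ]
R3 <- R3 - (-2)*R1:  [   0  -20  -12 ]
R3 <- R3 - (4)*R2:  [  0   0  -4 ]
All pivots nonzero; naive elimination completes without hitting a zero pivot.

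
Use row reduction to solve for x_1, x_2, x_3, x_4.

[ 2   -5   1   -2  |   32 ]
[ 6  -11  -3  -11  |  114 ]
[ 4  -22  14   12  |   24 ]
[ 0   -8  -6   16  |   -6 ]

(1, -5, -3, -4)

Forward elimination on [A|b]:
R2 <- R2 - (3)*R1:  [  0   4  -6  -5  18 ]
R3 <- R3 - (2)*R1:  [   0  -12   12   16  -40 ]
R3 <- R3 - (-3)*R2:  [  0   0  -6   1  14 ]
R4 <- R4 - (-2)*R2:  [   0    0  -18    6   30 ]
R4 <- R4 - (3)*R3:  [   0    0    0    3  -12 ]
Row echelon form:
[ 2  -5   1  -2  |   32 ]
[ 0   4  -6  -5  |   18 ]
[ 0   0  -6   1  |   14 ]
[ 0   0   0   3  |  -12 ]
Back-substitution:
x_4 = (-12) / 3 = -4
x_3 = (14 - (1)*(-4)) / -6 = -3
x_2 = (18 - (-6)*(-3) - (-5)*(-4)) / 4 = -5
x_1 = (32 - (-5)*(-5) - (1)*(-3) - (-2)*(-4)) / 2 = 1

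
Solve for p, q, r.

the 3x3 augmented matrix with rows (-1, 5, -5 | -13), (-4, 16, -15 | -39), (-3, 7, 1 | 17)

Forward elimination on [A|b]:
R2 <- R2 - (4)*R1:  [  0  -4   5  13 ]
R3 <- R3 - (3)*R1:  [  0  -8  16  56 ]
R3 <- R3 - (2)*R2:  [  0   0   6  30 ]
Row echelon form:
[ -1   5  -5  |  -13 ]
[  0  -4   5  |   13 ]
[  0   0   6  |   30 ]
Back-substitution:
r = (30) / 6 = 5
q = (13 - (5)*(5)) / -4 = 3
p = (-13 - (5)*(3) - (-5)*(5)) / -1 = 3

(3, 3, 5)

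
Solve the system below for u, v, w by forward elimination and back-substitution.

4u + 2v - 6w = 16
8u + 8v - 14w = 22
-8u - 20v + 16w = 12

Forward elimination on [A|b]:
R2 <- R2 - (2)*R1:  [   0    4   -2  -10 ]
R3 <- R3 - (-2)*R1:  [   0  -16    4   44 ]
R3 <- R3 - (-4)*R2:  [  0   0  -4   4 ]
Row echelon form:
[ 4  2  -6  |   16 ]
[ 0  4  -2  |  -10 ]
[ 0  0  -4  |    4 ]
Back-substitution:
w = (4) / -4 = -1
v = (-10 - (-2)*(-1)) / 4 = -3
u = (16 - (2)*(-3) - (-6)*(-1)) / 4 = 4

(4, -3, -1)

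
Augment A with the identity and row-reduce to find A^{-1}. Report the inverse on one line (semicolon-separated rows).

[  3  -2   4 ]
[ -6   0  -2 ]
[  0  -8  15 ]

Gauss-Jordan on [A | I]:
R1 <- (1/3)*R1:  [    1  -2/3   4/3  |   1/3     0     0 ]
R2 <- R2 - (-6)*R1:  [  0  -4   6  |   2   1   0 ]
R2 <- (1/-4)*R2:  [    0     1  -3/2  |  -1/2  -1/4     0 ]
R1 <- R1 - (-2/3)*R2:  [    1     0   1/3  |     0  -1/6     0 ]
R3 <- R3 - (-8)*R2:  [  0   0   3  |  -4  -2   1 ]
R3 <- (1/3)*R3:  [    0     0     1  |  -4/3  -2/3   1/3 ]
R1 <- R1 - (1/3)*R3:  [    1     0     0  |   4/9  1/18  -1/9 ]
R2 <- R2 - (-3/2)*R3:  [    0     1     0  |  -5/2  -5/4   1/2 ]
Right block of [I | A^{-1}] is the inverse:
[  4/9  1/18  -1/9 ]
[ -5/2  -5/4   1/2 ]
[ -4/3  -2/3   1/3 ]

inverse = [4/9 1/18 -1/9; -5/2 -5/4 1/2; -4/3 -2/3 1/3]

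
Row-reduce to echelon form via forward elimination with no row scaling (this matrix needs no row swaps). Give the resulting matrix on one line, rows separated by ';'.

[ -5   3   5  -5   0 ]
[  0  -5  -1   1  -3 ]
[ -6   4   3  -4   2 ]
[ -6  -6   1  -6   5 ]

REF = [-5 3 5 -5 0; 0 -5 -1 1 -3; 0 0 -77/25 52/25 44/25; 0 0 0 -4 9]

Forward elimination:
R3 <- R3 - (6/5)*R1:  [   0  2/5   -3    2    2 ]
R4 <- R4 - (6/5)*R1:  [     0  -48/5     -5      0      5 ]
R3 <- R3 - (-2/25)*R2:  [      0       0  -77/25   52/25   44/25 ]
R4 <- R4 - (48/25)*R2:  [      0       0  -77/25  -48/25  269/25 ]
R4 <- R4 - (1)*R3:  [  0   0   0  -4   9 ]
Row echelon form:
[ -5   3       5     -5      0 ]
[  0  -5      -1      1     -3 ]
[  0   0  -77/25  52/25  44/25 ]
[  0   0       0     -4      9 ]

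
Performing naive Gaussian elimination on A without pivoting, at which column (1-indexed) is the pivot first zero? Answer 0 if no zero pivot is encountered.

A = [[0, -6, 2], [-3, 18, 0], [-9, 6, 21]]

Naive forward elimination:
Pivot entry (1,1) is zero but row 2 has -3 in column 1 -> naive elimination stops; a row interchange (e.g. R1 <-> R2) would be required here.

first zero-pivot column = 1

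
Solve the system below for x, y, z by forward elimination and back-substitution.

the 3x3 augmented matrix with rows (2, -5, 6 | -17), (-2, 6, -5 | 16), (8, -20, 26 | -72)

Forward elimination on [A|b]:
R2 <- R2 - (-1)*R1:  [  0   1   1  -1 ]
R3 <- R3 - (4)*R1:  [  0   0   2  -4 ]
Row echelon form:
[ 2  -5  6  |  -17 ]
[ 0   1  1  |   -1 ]
[ 0   0  2  |   -4 ]
Back-substitution:
z = (-4) / 2 = -2
y = (-1 - (1)*(-2)) / 1 = 1
x = (-17 - (-5)*(1) - (6)*(-2)) / 2 = 0

(0, 1, -2)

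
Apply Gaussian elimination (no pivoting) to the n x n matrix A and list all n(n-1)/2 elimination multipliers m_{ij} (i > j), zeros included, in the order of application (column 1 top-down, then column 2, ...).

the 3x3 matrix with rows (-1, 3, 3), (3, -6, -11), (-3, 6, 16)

multipliers: -3, 3, -1

Forward elimination:
R2 <- R2 - (-3)*R1:  [  0   3  -2 ]
R3 <- R3 - (3)*R1:  [  0  -3   7 ]
R3 <- R3 - (-1)*R2:  [ 0  0  5 ]
Multipliers (in order of application): m_{21} = -3, m_{31} = 3, m_{32} = -1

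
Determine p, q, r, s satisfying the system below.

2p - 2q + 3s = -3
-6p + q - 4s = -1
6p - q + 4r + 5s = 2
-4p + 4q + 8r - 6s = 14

(2, -1, 1, -3)

Forward elimination on [A|b]:
R2 <- R2 - (-3)*R1:  [   0   -5    0    5  -10 ]
R3 <- R3 - (3)*R1:  [  0   5   4  -4  11 ]
R4 <- R4 - (-2)*R1:  [ 0  0  8  0  8 ]
R3 <- R3 - (-1)*R2:  [ 0  0  4  1  1 ]
R4 <- R4 - (2)*R3:  [  0   0   0  -2   6 ]
Row echelon form:
[ 2  -2  0   3  |   -3 ]
[ 0  -5  0   5  |  -10 ]
[ 0   0  4   1  |    1 ]
[ 0   0  0  -2  |    6 ]
Back-substitution:
s = (6) / -2 = -3
r = (1 - (1)*(-3)) / 4 = 1
q = (-10 - (5)*(-3)) / -5 = -1
p = (-3 - (-2)*(-1) - (3)*(-3)) / 2 = 2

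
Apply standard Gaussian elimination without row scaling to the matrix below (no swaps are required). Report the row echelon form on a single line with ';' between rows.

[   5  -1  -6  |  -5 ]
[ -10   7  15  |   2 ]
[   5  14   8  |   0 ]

REF = [5 -1 -6 -5; 0 5 3 -8; 0 0 5 29]

Forward elimination:
R2 <- R2 - (-2)*R1:  [  0   5   3  -8 ]
R3 <- R3 - (1)*R1:  [  0  15  14   5 ]
R3 <- R3 - (3)*R2:  [  0   0   5  29 ]
Row echelon form:
[ 5  -1  -6  |  -5 ]
[ 0   5   3  |  -8 ]
[ 0   0   5  |  29 ]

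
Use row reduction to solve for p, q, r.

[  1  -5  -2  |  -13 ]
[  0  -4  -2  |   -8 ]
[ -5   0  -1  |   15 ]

Forward elimination on [A|b]:
R3 <- R3 - (-5)*R1:  [   0  -25  -11  -50 ]
R3 <- R3 - (25/4)*R2:  [   0    0  3/2    0 ]
Row echelon form:
[ 1  -5   -2  |  -13 ]
[ 0  -4   -2  |   -8 ]
[ 0   0  3/2  |    0 ]
Back-substitution:
r = (0) / (3/2) = 0
q = (-8 - (-2)*(0)) / -4 = 2
p = (-13 - (-5)*(2) - (-2)*(0)) / 1 = -3

(-3, 2, 0)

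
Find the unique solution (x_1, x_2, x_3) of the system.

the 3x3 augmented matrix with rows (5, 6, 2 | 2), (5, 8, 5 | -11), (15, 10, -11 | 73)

(4, -2, -3)

Forward elimination on [A|b]:
R2 <- R2 - (1)*R1:  [   0    2    3  -13 ]
R3 <- R3 - (3)*R1:  [   0   -8  -17   67 ]
R3 <- R3 - (-4)*R2:  [  0   0  -5  15 ]
Row echelon form:
[ 5  6   2  |    2 ]
[ 0  2   3  |  -13 ]
[ 0  0  -5  |   15 ]
Back-substitution:
x_3 = (15) / -5 = -3
x_2 = (-13 - (3)*(-3)) / 2 = -2
x_1 = (2 - (6)*(-2) - (2)*(-3)) / 5 = 4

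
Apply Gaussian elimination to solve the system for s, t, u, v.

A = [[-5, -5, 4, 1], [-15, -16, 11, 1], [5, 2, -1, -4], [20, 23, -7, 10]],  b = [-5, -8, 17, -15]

Forward elimination on [A|b]:
R2 <- R2 - (3)*R1:  [  0  -1  -1  -2   7 ]
R3 <- R3 - (-1)*R1:  [  0  -3   3  -3  12 ]
R4 <- R4 - (-4)*R1:  [   0    3    9   14  -35 ]
R3 <- R3 - (3)*R2:  [  0   0   6   3  -9 ]
R4 <- R4 - (-3)*R2:  [   0    0    6    8  -14 ]
R4 <- R4 - (1)*R3:  [  0   0   0   5  -5 ]
Row echelon form:
[ -5  -5   4   1  |  -5 ]
[  0  -1  -1  -2  |   7 ]
[  0   0   6   3  |  -9 ]
[  0   0   0   5  |  -5 ]
Back-substitution:
v = (-5) / 5 = -1
u = (-9 - (3)*(-1)) / 6 = -1
t = (7 - (-1)*(-1) - (-2)*(-1)) / -1 = -4
s = (-5 - (-5)*(-4) - (4)*(-1) - (1)*(-1)) / -5 = 4

(4, -4, -1, -1)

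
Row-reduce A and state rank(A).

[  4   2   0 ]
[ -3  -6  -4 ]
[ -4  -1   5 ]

rank(A) = 3

Row reduction:
R2 <- R2 - (-3/4)*R1:  [    0  -9/2    -4 ]
R3 <- R3 - (-1)*R1:  [ 0  1  5 ]
R3 <- R3 - (-2/9)*R2:  [    0     0  37/9 ]
Row echelon form:
[ 4     2     0 ]
[ 0  -9/2    -4 ]
[ 0     0  37/9 ]
Nonzero rows / pivot columns: 3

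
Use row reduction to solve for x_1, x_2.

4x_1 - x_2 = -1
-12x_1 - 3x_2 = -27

(1, 5)

Forward elimination on [A|b]:
R2 <- R2 - (-3)*R1:  [   0   -6  -30 ]
Row echelon form:
[ 4  -1  |   -1 ]
[ 0  -6  |  -30 ]
Back-substitution:
x_2 = (-30) / -6 = 5
x_1 = (-1 - (-1)*(5)) / 4 = 1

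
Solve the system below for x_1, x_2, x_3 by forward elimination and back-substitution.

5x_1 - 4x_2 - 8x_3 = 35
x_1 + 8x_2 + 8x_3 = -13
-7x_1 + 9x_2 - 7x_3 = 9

Forward elimination on [A|b]:
R2 <- R2 - (1/5)*R1:  [    0  44/5  48/5   -20 ]
R3 <- R3 - (-7/5)*R1:  [     0   17/5  -91/5     58 ]
R3 <- R3 - (17/44)*R2:  [       0        0  -241/11   723/11 ]
Row echelon form:
[ 5    -4       -8  |      35 ]
[ 0  44/5     48/5  |     -20 ]
[ 0     0  -241/11  |  723/11 ]
Back-substitution:
x_3 = (723/11) / (-241/11) = -3
x_2 = (-20 - (48/5)*(-3)) / (44/5) = 1
x_1 = (35 - (-4)*(1) - (-8)*(-3)) / 5 = 3

(3, 1, -3)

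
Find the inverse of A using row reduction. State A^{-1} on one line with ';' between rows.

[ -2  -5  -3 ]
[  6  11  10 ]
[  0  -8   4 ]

Gauss-Jordan on [A | I]:
R1 <- (1/-2)*R1:  [    1   5/2   3/2  |  -1/2     0     0 ]
R2 <- R2 - (6)*R1:  [  0  -4   1  |   3   1   0 ]
R2 <- (1/-4)*R2:  [    0     1  -1/4  |  -3/4  -1/4     0 ]
R1 <- R1 - (5/2)*R2:  [    1     0  17/8  |  11/8   5/8     0 ]
R3 <- R3 - (-8)*R2:  [  0   0   2  |  -6  -2   1 ]
R3 <- (1/2)*R3:  [   0    0    1  |   -3   -1  1/2 ]
R1 <- R1 - (17/8)*R3:  [      1       0       0  |    31/4    11/4  -17/16 ]
R2 <- R2 - (-1/4)*R3:  [    0     1     0  |  -3/2  -1/2   1/8 ]
Right block of [I | A^{-1}] is the inverse:
[ 31/4  11/4  -17/16 ]
[ -3/2  -1/2     1/8 ]
[   -3    -1     1/2 ]

inverse = [31/4 11/4 -17/16; -3/2 -1/2 1/8; -3 -1 1/2]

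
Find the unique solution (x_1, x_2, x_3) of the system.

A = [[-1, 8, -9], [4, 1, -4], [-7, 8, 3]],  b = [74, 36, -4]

Forward elimination on [A|b]:
R2 <- R2 - (-4)*R1:  [   0   33  -40  332 ]
R3 <- R3 - (7)*R1:  [    0   -48    66  -522 ]
R3 <- R3 - (-16/11)*R2:  [       0        0    86/11  -430/11 ]
Row echelon form:
[ -1   8     -9  |       74 ]
[  0  33    -40  |      332 ]
[  0   0  86/11  |  -430/11 ]
Back-substitution:
x_3 = (-430/11) / (86/11) = -5
x_2 = (332 - (-40)*(-5)) / 33 = 4
x_1 = (74 - (8)*(4) - (-9)*(-5)) / -1 = 3

(3, 4, -5)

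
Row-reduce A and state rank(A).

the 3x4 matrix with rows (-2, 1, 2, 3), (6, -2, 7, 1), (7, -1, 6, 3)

rank(A) = 3

Row reduction:
R2 <- R2 - (-3)*R1:  [  0   1  13  10 ]
R3 <- R3 - (-7/2)*R1:  [    0   5/2    13  27/2 ]
R3 <- R3 - (5/2)*R2:  [     0      0  -39/2  -23/2 ]
Row echelon form:
[ -2  1      2      3 ]
[  0  1     13     10 ]
[  0  0  -39/2  -23/2 ]
Nonzero rows / pivot columns: 3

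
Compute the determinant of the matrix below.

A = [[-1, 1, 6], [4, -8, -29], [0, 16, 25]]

det(A) = 20

Forward elimination:
R2 <- R2 - (-4)*R1:  [  0  -4  -5 ]
R3 <- R3 - (-4)*R2:  [ 0  0  5 ]
Upper-triangular form:
[ -1   1   6 ]
[  0  -4  -5 ]
[  0   0   5 ]
det(A) = (-1)^0 * (-1) * (-4) * (5) = 20  (0 row swaps -> sign +1)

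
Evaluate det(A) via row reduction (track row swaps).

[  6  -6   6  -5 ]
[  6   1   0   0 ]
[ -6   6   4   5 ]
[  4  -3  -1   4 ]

Forward elimination:
R2 <- R2 - (1)*R1:  [  0   7  -6   5 ]
R3 <- R3 - (-1)*R1:  [  0   0  10   0 ]
R4 <- R4 - (2/3)*R1:  [    0     1    -5  22/3 ]
R4 <- R4 - (1/7)*R2:  [      0       0   -29/7  139/21 ]
R4 <- R4 - (-29/70)*R3:  [      0       0       0  139/21 ]
Upper-triangular form:
[ 6  -6   6      -5 ]
[ 0   7  -6       5 ]
[ 0   0  10       0 ]
[ 0   0   0  139/21 ]
det(A) = (-1)^0 * (6) * (7) * (10) * (139/21) = 2780  (0 row swaps -> sign +1)

det(A) = 2780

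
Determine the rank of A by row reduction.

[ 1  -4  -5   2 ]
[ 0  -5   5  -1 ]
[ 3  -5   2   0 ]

Row reduction:
R3 <- R3 - (3)*R1:  [  0   7  17  -6 ]
R3 <- R3 - (-7/5)*R2:  [     0      0     24  -37/5 ]
Row echelon form:
[ 1  -4  -5      2 ]
[ 0  -5   5     -1 ]
[ 0   0  24  -37/5 ]
Nonzero rows / pivot columns: 3

rank(A) = 3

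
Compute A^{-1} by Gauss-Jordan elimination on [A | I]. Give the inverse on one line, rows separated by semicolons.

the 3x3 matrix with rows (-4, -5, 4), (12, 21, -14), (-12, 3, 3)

inverse = [35/24 3/8 -7/36; 11/6 1/2 -1/9; 4 1 -1/3]

Gauss-Jordan on [A | I]:
R1 <- (1/-4)*R1:  [    1   5/4    -1  |  -1/4     0     0 ]
R2 <- R2 - (12)*R1:  [  0   6  -2  |   3   1   0 ]
R3 <- R3 - (-12)*R1:  [  0  18  -9  |  -3   0   1 ]
R2 <- (1/6)*R2:  [    0     1  -1/3  |   1/2   1/6     0 ]
R1 <- R1 - (5/4)*R2:  [     1      0  -7/12  |   -7/8  -5/24      0 ]
R3 <- R3 - (18)*R2:  [   0    0   -3  |  -12   -3    1 ]
R3 <- (1/-3)*R3:  [    0     0     1  |     4     1  -1/3 ]
R1 <- R1 - (-7/12)*R3:  [     1      0      0  |  35/24    3/8  -7/36 ]
R2 <- R2 - (-1/3)*R3:  [    0     1     0  |  11/6   1/2  -1/9 ]
Right block of [I | A^{-1}] is the inverse:
[ 35/24  3/8  -7/36 ]
[  11/6  1/2   -1/9 ]
[     4    1   -1/3 ]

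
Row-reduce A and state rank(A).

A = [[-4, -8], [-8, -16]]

rank(A) = 1

Row reduction:
R2 <- R2 - (2)*R1:  [ 0  0 ]
Row echelon form:
[ -4  -8 ]
[  0   0 ]
Nonzero rows / pivot columns: 1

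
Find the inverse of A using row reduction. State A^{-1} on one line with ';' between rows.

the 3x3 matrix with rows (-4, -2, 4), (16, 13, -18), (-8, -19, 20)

Gauss-Jordan on [A | I]:
R1 <- (1/-4)*R1:  [    1   1/2    -1  |  -1/4     0     0 ]
R2 <- R2 - (16)*R1:  [  0   5  -2  |   4   1   0 ]
R3 <- R3 - (-8)*R1:  [   0  -15   12  |   -2    0    1 ]
R2 <- (1/5)*R2:  [    0     1  -2/5  |   4/5   1/5     0 ]
R1 <- R1 - (1/2)*R2:  [      1       0    -4/5  |  -13/20   -1/10       0 ]
R3 <- R3 - (-15)*R2:  [  0   0   6  |  10   3   1 ]
R3 <- (1/6)*R3:  [   0    0    1  |  5/3  1/2  1/6 ]
R1 <- R1 - (-4/5)*R3:  [     1      0      0  |  41/60   3/10   2/15 ]
R2 <- R2 - (-2/5)*R3:  [     0      1      0  |  22/15    2/5   1/15 ]
Right block of [I | A^{-1}] is the inverse:
[ 41/60  3/10  2/15 ]
[ 22/15   2/5  1/15 ]
[   5/3   1/2   1/6 ]

inverse = [41/60 3/10 2/15; 22/15 2/5 1/15; 5/3 1/2 1/6]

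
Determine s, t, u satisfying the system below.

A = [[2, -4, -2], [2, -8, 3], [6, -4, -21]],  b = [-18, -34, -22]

Forward elimination on [A|b]:
R2 <- R2 - (1)*R1:  [   0   -4    5  -16 ]
R3 <- R3 - (3)*R1:  [   0    8  -15   32 ]
R3 <- R3 - (-2)*R2:  [  0   0  -5   0 ]
Row echelon form:
[ 2  -4  -2  |  -18 ]
[ 0  -4   5  |  -16 ]
[ 0   0  -5  |    0 ]
Back-substitution:
u = (0) / -5 = 0
t = (-16 - (5)*(0)) / -4 = 4
s = (-18 - (-4)*(4) - (-2)*(0)) / 2 = -1

(-1, 4, 0)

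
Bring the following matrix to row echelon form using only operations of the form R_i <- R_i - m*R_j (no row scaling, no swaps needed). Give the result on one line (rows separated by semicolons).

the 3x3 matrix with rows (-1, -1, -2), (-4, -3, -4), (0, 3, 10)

REF = [-1 -1 -2; 0 1 4; 0 0 -2]

Forward elimination:
R2 <- R2 - (4)*R1:  [ 0  1  4 ]
R3 <- R3 - (3)*R2:  [  0   0  -2 ]
Row echelon form:
[ -1  -1  -2 ]
[  0   1   4 ]
[  0   0  -2 ]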